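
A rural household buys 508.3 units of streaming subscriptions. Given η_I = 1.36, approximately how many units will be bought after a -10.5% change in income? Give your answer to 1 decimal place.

435.7

%ΔQ ≈ η × %ΔI = 1.36 × (-10.5%) = -14.28%.
New Q ≈ 508.3 × (1 − 0.1428) = 435.7.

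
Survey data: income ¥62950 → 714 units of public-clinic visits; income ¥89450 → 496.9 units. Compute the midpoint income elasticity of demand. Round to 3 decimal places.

ΔQ = 496.9 − 714 = -217.1; midpoint Q̄ = (714 + 496.9)/2 = 605.45.
ΔI = 89450 − 62950 = 26500; midpoint Ī = (62950 + 89450)/2 = 76200.
η = (ΔQ/Q̄) ÷ (ΔI/Ī) = (-217.1/605.45) ÷ (26500/76200) = -1.031.

-1.031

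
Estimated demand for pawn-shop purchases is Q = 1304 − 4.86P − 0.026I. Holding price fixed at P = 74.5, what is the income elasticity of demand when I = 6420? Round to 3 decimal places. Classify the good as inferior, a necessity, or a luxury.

-0.215 (inferior good)

At P = 74.5, I = 6420: Q = 775.010.
Holding P constant, ∂Q/∂I = −0.026.
η_I = (∂Q/∂I)·(I/Q) = -0.026 × (6420/775.010) = -0.215.
Since η < 0, this is an inferior good.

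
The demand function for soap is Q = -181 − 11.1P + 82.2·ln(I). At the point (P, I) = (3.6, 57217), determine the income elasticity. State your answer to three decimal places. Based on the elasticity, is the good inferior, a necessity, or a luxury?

At P = 3.6, I = 57217: Q = 679.509.
Holding P constant, ∂Q/∂I = 82.2/I = 0.00143664.
η_I = (∂Q/∂I)·(I/Q) = 0.00143664 × (57217/679.509) = 0.121.
Since 0 < η < 1, this is a necessity.

0.121 (necessity)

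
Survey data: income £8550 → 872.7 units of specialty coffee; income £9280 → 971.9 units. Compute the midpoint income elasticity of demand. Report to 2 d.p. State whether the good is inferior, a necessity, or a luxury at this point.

ΔQ = 971.9 − 872.7 = 99.2; midpoint Q̄ = (872.7 + 971.9)/2 = 922.3.
ΔI = 9280 − 8550 = 730; midpoint Ī = (8550 + 9280)/2 = 8915.
η = (ΔQ/Q̄) ÷ (ΔI/Ī) = (99.2/922.3) ÷ (730/8915) = 1.31.
η > 1 ⇒ luxury.

1.31 (luxury)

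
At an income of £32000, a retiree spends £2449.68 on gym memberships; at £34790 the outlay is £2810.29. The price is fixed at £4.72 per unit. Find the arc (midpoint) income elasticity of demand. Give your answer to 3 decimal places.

With a constant price, Q₁ = 2449.68/4.72 = 519.000 and Q₂ = 2810.29/4.72 = 595.400 (equivalently, work directly with expenditure since P cancels).
Midpoint %ΔQ = (2810.29 − 2449.68)/2629.98 = 0.13711; midpoint %ΔI = (34790 − 32000)/33395 = 0.08355.
η = 0.13711 / 0.08355 = 1.641.

1.641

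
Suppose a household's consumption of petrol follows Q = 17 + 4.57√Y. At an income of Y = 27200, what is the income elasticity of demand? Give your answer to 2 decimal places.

0.49

At Y = 27200: Q = 770.704.
dQ/dY = 4.57/(2√Y) = 0.0138548 at this income.
η = (dQ/dY)·(Y/Q) = 0.0138548 × (27200/770.704) = 0.49.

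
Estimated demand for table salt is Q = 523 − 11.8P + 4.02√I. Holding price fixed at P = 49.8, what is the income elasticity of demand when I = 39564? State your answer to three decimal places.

At P = 49.8, I = 39564: Q = 734.966.
Holding P constant, ∂Q/∂I = 4.02/(2√I) = 0.0101052.
η_I = (∂Q/∂I)·(I/Q) = 0.0101052 × (39564/734.966) = 0.544.

0.544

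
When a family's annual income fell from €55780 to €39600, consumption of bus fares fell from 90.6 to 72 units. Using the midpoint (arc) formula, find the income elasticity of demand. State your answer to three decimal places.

ΔQ = 72 − 90.6 = -18.6; midpoint Q̄ = (90.6 + 72)/2 = 81.3.
ΔI = 39600 − 55780 = -16180; midpoint Ī = (55780 + 39600)/2 = 47690.
η = (ΔQ/Q̄) ÷ (ΔI/Ī) = (-18.6/81.3) ÷ (-16180/47690) = 0.674.

0.674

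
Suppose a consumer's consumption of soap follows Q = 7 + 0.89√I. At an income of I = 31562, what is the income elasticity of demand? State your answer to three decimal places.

0.479

At I = 31562: Q = 165.115.
dQ/dI = 0.89/(2√I) = 0.00250483 at this income.
η = (dQ/dI)·(I/Q) = 0.00250483 × (31562/165.115) = 0.479.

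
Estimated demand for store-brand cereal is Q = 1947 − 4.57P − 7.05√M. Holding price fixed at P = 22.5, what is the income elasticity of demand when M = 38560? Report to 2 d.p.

-1.51

At P = 22.5, M = 38560: Q = 459.788.
Holding P constant, ∂Q/∂M = -7.05/(2√M) = -0.0179511.
η_M = (∂Q/∂M)·(M/Q) = -0.0179511 × (38560/459.788) = -1.51.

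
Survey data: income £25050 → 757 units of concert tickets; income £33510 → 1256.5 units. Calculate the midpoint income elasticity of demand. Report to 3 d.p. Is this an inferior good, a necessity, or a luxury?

ΔQ = 1256.5 − 757 = 499.5; midpoint Q̄ = (757 + 1256.5)/2 = 1006.75.
ΔI = 33510 − 25050 = 8460; midpoint Ī = (25050 + 33510)/2 = 29280.
η = (ΔQ/Q̄) ÷ (ΔI/Ī) = (499.5/1006.75) ÷ (8460/29280) = 1.717.
η > 1 ⇒ luxury.

1.717 (luxury)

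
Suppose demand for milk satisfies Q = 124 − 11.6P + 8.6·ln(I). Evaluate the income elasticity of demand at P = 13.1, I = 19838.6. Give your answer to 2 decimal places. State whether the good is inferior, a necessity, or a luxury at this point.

At P = 13.1, I = 19838.6: Q = 57.140.
Holding P constant, ∂Q/∂I = 8.6/I = 0.000433498.
η_I = (∂Q/∂I)·(I/Q) = 0.000433498 × (19838.6/57.140) = 0.15.
Since 0 < η < 1, this is a necessity.

0.15 (necessity)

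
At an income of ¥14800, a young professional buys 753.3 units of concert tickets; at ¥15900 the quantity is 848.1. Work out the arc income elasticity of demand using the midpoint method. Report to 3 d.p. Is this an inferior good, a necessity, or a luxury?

ΔQ = 848.1 − 753.3 = 94.8; midpoint Q̄ = (753.3 + 848.1)/2 = 800.7.
ΔI = 15900 − 14800 = 1100; midpoint Ī = (14800 + 15900)/2 = 15350.
η = (ΔQ/Q̄) ÷ (ΔI/Ī) = (94.8/800.7) ÷ (1100/15350) = 1.652.
η > 1 ⇒ luxury.

1.652 (luxury)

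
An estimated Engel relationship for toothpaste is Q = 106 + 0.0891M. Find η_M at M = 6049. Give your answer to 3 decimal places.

0.836

At M = 6049: Q = 644.966.
dQ/dM = 0.0891.
η = (dQ/dM)·(M/Q) = 0.0891 × (6049/644.966) = 0.836.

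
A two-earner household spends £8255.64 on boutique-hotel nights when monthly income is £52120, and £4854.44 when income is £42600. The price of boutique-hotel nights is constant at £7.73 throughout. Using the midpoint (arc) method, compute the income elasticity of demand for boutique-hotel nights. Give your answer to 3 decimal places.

2.581

With a constant price, Q₁ = 8255.64/7.73 = 1068.000 and Q₂ = 4854.44/7.73 = 628.000 (equivalently, work directly with expenditure since P cancels).
Midpoint %ΔQ = (4854.44 − 8255.64)/6555.04 = -0.51887; midpoint %ΔI = (42600 − 52120)/47360 = -0.20101.
η = -0.51887 / -0.20101 = 2.581.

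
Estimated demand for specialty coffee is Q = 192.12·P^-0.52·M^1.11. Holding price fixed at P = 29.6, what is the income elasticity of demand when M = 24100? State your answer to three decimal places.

For a multiplicative demand Q = A·P^α·M^β, the income elasticity is β everywhere.
Here β = 1.11, so η = 1.110.

1.110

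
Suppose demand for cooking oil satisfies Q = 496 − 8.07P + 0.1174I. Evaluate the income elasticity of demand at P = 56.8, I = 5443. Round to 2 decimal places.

0.94

At P = 56.8, I = 5443: Q = 676.632.
Holding P constant, ∂Q/∂I = 0.1174.
η_I = (∂Q/∂I)·(I/Q) = 0.1174 × (5443/676.632) = 0.94.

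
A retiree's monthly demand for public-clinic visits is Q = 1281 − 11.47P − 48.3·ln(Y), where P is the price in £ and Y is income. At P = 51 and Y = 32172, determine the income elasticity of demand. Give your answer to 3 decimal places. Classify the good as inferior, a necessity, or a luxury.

-0.248 (inferior good)

At P = 51, Y = 32172: Q = 194.731.
Holding P constant, ∂Q/∂Y = -48.3/Y = -0.00150131.
η_Y = (∂Q/∂Y)·(Y/Q) = -0.00150131 × (32172/194.731) = -0.248.
Since η < 0, this is an inferior good.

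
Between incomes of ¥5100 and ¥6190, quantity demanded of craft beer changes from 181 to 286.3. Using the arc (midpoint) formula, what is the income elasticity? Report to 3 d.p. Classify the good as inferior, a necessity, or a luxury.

2.334 (luxury)

ΔQ = 286.3 − 181 = 105.3; midpoint Q̄ = (181 + 286.3)/2 = 233.65.
ΔI = 6190 − 5100 = 1090; midpoint Ī = (5100 + 6190)/2 = 5645.
η = (ΔQ/Q̄) ÷ (ΔI/Ī) = (105.3/233.65) ÷ (1090/5645) = 2.334.
η > 1 ⇒ luxury.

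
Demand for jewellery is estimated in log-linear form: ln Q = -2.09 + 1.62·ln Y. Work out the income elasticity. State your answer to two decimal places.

1.62

In a log-linear demand, the coefficient on ln Y is the income elasticity.
So η = 1.62.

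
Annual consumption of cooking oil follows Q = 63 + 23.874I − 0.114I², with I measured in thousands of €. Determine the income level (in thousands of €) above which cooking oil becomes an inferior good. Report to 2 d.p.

104.71

dQ/dI = 23.874 − 0.228I.
The good is inferior where dQ/dI < 0. Setting dQ/dI = 0 gives I = 23.874 / 0.228 = 104.71.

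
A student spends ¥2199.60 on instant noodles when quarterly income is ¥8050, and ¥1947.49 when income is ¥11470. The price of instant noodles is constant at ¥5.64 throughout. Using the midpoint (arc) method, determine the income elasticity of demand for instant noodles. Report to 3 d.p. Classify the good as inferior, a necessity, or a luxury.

-0.347 (inferior good)

With a constant price, Q₁ = 2199.60/5.64 = 390.000 and Q₂ = 1947.49/5.64 = 345.300 (equivalently, work directly with expenditure since P cancels).
Midpoint %ΔQ = (1947.49 − 2199.60)/2073.55 = -0.12158; midpoint %ΔI = (11470 − 8050)/9760 = 0.35041.
η = -0.12158 / 0.35041 = -0.347.
η < 0 ⇒ inferior good.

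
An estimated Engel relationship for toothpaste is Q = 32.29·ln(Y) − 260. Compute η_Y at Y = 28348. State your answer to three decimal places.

0.454

At Y = 28348: Q = 71.047.
dQ/dY = 32.29/Y = 0.00113906 at this income.
η = (dQ/dY)·(Y/Q) = 0.00113906 × (28348/71.047) = 0.454.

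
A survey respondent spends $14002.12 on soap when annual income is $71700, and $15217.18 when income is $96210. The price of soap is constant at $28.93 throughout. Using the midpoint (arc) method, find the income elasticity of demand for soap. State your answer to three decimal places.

0.285

With a constant price, Q₁ = 14002.12/28.93 = 484.000 and Q₂ = 15217.18/28.93 = 526.000 (equivalently, work directly with expenditure since P cancels).
Midpoint %ΔQ = (15217.18 − 14002.12)/14609.65 = 0.08317; midpoint %ΔI = (96210 − 71700)/83955 = 0.29194.
η = 0.08317 / 0.29194 = 0.285.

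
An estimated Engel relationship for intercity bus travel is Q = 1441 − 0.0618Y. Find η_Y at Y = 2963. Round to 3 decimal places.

-0.146

At Y = 2963: Q = 1257.887.
dQ/dY = −0.0618.
η = (dQ/dY)·(Y/Q) = -0.0618 × (2963/1257.887) = -0.146.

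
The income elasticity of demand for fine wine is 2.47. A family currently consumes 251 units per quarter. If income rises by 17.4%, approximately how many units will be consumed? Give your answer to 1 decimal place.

%ΔQ ≈ η × %ΔI = 2.47 × 17.4% = 42.978%.
New Q ≈ 251 × (1 + 0.42978) = 358.9.

358.9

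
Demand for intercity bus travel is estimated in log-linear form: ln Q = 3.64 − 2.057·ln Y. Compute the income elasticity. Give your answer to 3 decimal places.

-2.057

In a log-linear demand, the coefficient on ln Y is the income elasticity.
So η = -2.057.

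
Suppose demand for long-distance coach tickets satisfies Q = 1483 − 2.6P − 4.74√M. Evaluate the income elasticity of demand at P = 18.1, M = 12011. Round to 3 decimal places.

At P = 18.1, M = 12011: Q = 916.461.
Holding P constant, ∂Q/∂M = -4.74/(2√M) = -0.0216251.
η_M = (∂Q/∂M)·(M/Q) = -0.0216251 × (12011/916.461) = -0.283.

-0.283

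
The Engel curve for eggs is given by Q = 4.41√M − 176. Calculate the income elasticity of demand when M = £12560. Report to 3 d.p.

At M = 12560: Q = 318.235.
dQ/dM = 4.41/(2√M) = 0.019675 at this income.
η = (dQ/dM)·(M/Q) = 0.019675 × (12560/318.235) = 0.777.

0.777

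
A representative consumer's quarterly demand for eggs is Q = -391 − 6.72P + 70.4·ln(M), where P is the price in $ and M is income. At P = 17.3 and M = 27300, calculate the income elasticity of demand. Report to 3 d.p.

0.332

At P = 17.3, M = 27300: Q = 211.855.
Holding P constant, ∂Q/∂M = 70.4/M = 0.00257875.
η_M = (∂Q/∂M)·(M/Q) = 0.00257875 × (27300/211.855) = 0.332.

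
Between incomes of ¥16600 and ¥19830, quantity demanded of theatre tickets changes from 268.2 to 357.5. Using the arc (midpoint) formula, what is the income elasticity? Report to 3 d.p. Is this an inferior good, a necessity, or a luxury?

1.610 (luxury)

ΔQ = 357.5 − 268.2 = 89.3; midpoint Q̄ = (268.2 + 357.5)/2 = 312.85.
ΔI = 19830 − 16600 = 3230; midpoint Ī = (16600 + 19830)/2 = 18215.
η = (ΔQ/Q̄) ÷ (ΔI/Ī) = (89.3/312.85) ÷ (3230/18215) = 1.610.
η > 1 ⇒ luxury.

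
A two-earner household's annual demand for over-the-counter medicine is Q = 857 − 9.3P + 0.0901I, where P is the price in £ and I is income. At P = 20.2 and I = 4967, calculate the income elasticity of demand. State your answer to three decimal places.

0.401

At P = 20.2, I = 4967: Q = 1116.667.
Holding P constant, ∂Q/∂I = 0.0901.
η_I = (∂Q/∂I)·(I/Q) = 0.0901 × (4967/1116.667) = 0.401.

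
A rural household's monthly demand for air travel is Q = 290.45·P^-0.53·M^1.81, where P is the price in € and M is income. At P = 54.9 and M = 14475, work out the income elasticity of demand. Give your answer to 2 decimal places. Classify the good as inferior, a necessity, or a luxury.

For a multiplicative demand Q = A·P^α·M^β, the income elasticity is β everywhere.
Here β = 1.81, so η = 1.81.
Since η > 1, this is a luxury.

1.81 (luxury)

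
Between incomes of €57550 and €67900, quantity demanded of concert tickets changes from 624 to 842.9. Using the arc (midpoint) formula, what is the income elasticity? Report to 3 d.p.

1.809

ΔQ = 842.9 − 624 = 218.9; midpoint Q̄ = (624 + 842.9)/2 = 733.45.
ΔI = 67900 − 57550 = 10350; midpoint Ī = (57550 + 67900)/2 = 62725.
η = (ΔQ/Q̄) ÷ (ΔI/Ī) = (218.9/733.45) ÷ (10350/62725) = 1.809.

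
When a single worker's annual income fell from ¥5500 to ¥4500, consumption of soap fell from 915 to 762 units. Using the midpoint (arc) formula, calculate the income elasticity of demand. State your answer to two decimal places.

0.91

ΔQ = 762 − 915 = -153; midpoint Q̄ = (915 + 762)/2 = 838.5.
ΔI = 4500 − 5500 = -1000; midpoint Ī = (5500 + 4500)/2 = 5000.
η = (ΔQ/Q̄) ÷ (ΔI/Ī) = (-153/838.5) ÷ (-1000/5000) = 0.91.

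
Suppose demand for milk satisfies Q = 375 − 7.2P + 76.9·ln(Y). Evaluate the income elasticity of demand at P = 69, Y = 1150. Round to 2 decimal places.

At P = 69, Y = 1150: Q = 420.154.
Holding P constant, ∂Q/∂Y = 76.9/Y = 0.0668696.
η_Y = (∂Q/∂Y)·(Y/Q) = 0.0668696 × (1150/420.154) = 0.18.

0.18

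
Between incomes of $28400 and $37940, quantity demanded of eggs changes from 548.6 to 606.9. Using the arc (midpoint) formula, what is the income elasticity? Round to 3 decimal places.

0.351

ΔQ = 606.9 − 548.6 = 58.3; midpoint Q̄ = (548.6 + 606.9)/2 = 577.75.
ΔI = 37940 − 28400 = 9540; midpoint Ī = (28400 + 37940)/2 = 33170.
η = (ΔQ/Q̄) ÷ (ΔI/Ī) = (58.3/577.75) ÷ (9540/33170) = 0.351.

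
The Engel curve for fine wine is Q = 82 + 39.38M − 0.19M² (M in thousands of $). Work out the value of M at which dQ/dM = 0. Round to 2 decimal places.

103.63

dQ/dM = 39.38 − 0.38M.
The good is inferior where dQ/dM < 0. Setting dQ/dM = 0 gives M = 39.38 / 0.38 = 103.63.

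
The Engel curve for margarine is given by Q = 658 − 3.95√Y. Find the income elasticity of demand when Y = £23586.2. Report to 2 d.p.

-5.90

At Y = 23586.2: Q = 51.367.
dQ/dY = -3.95/(2√Y) = -0.0128599 at this income.
η = (dQ/dY)·(Y/Q) = -0.0128599 × (23586.2/51.367) = -5.90.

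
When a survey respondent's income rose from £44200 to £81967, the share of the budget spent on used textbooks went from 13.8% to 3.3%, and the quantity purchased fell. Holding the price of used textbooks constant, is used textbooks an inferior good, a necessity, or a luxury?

Quantity demanded falls as income rises, so η < 0.

inferior good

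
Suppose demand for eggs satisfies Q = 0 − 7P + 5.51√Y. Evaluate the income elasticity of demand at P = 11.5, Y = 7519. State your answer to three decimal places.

0.601

At P = 11.5, Y = 7519: Q = 397.284.
Holding P constant, ∂Q/∂Y = 5.51/(2√Y) = 0.0317718.
η_Y = (∂Q/∂Y)·(Y/Q) = 0.0317718 × (7519/397.284) = 0.601.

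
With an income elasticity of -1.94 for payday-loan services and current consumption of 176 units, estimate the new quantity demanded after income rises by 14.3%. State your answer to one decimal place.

%ΔQ ≈ η × %ΔI = -1.94 × 14.3% = -27.742%.
New Q ≈ 176 × (1 − 0.27742) = 127.2.

127.2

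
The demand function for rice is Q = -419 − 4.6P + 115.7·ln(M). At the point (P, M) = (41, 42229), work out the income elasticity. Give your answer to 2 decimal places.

At P = 41, M = 42229: Q = 624.705.
Holding P constant, ∂Q/∂M = 115.7/M = 0.00273982.
η_M = (∂Q/∂M)·(M/Q) = 0.00273982 × (42229/624.705) = 0.19.

0.19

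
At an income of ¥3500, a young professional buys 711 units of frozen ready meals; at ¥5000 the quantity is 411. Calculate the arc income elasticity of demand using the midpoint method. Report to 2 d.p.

ΔQ = 411 − 711 = -300; midpoint Q̄ = (711 + 411)/2 = 561.
ΔI = 5000 − 3500 = 1500; midpoint Ī = (3500 + 5000)/2 = 4250.
η = (ΔQ/Q̄) ÷ (ΔI/Ī) = (-300/561) ÷ (1500/4250) = -1.52.

-1.52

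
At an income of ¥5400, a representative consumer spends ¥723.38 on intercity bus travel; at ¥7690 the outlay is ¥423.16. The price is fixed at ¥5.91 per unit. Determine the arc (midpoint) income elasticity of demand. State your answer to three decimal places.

With a constant price, Q₁ = 723.38/5.91 = 122.399 and Q₂ = 423.16/5.91 = 71.601 (equivalently, work directly with expenditure since P cancels).
Midpoint %ΔQ = (423.16 − 723.38)/573.27 = -0.52370; midpoint %ΔI = (7690 − 5400)/6545 = 0.34989.
η = -0.52370 / 0.34989 = -1.497.

-1.497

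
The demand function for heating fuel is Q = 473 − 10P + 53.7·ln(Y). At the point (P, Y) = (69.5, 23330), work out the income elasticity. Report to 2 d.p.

0.17

At P = 69.5, Y = 23330: Q = 318.088.
Holding P constant, ∂Q/∂Y = 53.7/Y = 0.00230176.
η_Y = (∂Q/∂Y)·(Y/Q) = 0.00230176 × (23330/318.088) = 0.17.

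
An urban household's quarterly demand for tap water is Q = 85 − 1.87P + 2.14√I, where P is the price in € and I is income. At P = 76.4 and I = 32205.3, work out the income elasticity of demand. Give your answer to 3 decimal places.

0.589

At P = 76.4, I = 32205.3: Q = 326.173.
Holding P constant, ∂Q/∂I = 2.14/(2√I) = 0.00596239.
η_I = (∂Q/∂I)·(I/Q) = 0.00596239 × (32205.3/326.173) = 0.589.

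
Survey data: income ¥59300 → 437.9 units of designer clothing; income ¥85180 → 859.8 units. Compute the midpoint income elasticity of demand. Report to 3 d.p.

ΔQ = 859.8 − 437.9 = 421.9; midpoint Q̄ = (437.9 + 859.8)/2 = 648.85.
ΔI = 85180 − 59300 = 25880; midpoint Ī = (59300 + 85180)/2 = 72240.
η = (ΔQ/Q̄) ÷ (ΔI/Ī) = (421.9/648.85) ÷ (25880/72240) = 1.815.

1.815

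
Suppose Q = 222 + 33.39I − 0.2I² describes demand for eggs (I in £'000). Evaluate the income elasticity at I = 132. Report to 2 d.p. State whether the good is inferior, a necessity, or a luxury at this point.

At I = 132: Q = 1144.6800.
dQ/dI = 33.39 − 0.4I = -19.41000.
η = (dQ/dI)·(I/Q) = -19.41000 × (132/1144.6800) = -2.24.
η < 0 ⇒ inferior good.

-2.24 (inferior good)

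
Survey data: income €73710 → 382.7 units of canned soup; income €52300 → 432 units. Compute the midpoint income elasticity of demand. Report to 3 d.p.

-0.356

ΔQ = 432 − 382.7 = 49.3; midpoint Q̄ = (382.7 + 432)/2 = 407.35.
ΔI = 52300 − 73710 = -21410; midpoint Ī = (73710 + 52300)/2 = 63005.
η = (ΔQ/Q̄) ÷ (ΔI/Ī) = (49.3/407.35) ÷ (-21410/63005) = -0.356.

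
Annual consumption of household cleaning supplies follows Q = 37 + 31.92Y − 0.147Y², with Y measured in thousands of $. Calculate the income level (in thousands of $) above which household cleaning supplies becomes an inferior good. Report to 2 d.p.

dQ/dY = 31.92 − 0.294Y.
The good is inferior where dQ/dY < 0. Setting dQ/dY = 0 gives Y = 31.92 / 0.294 = 108.57.

108.57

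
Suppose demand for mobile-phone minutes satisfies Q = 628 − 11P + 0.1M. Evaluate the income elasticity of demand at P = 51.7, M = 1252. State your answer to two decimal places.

At P = 51.7, M = 1252: Q = 184.500.
Holding P constant, ∂Q/∂M = 0.1.
η_M = (∂Q/∂M)·(M/Q) = 0.1 × (1252/184.500) = 0.68.

0.68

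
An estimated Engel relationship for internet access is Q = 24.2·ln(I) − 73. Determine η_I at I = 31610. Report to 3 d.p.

At I = 31610: Q = 177.742.
dQ/dI = 24.2/I = 0.000765581 at this income.
η = (dQ/dI)·(I/Q) = 0.000765581 × (31610/177.742) = 0.136.

0.136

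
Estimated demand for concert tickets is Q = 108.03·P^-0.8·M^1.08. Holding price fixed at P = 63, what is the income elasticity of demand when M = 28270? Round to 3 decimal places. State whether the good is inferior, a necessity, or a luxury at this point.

For a multiplicative demand Q = A·P^α·M^β, the income elasticity is β everywhere.
Here β = 1.08, so η = 1.080.
Since η > 1, this is a luxury.

1.080 (luxury)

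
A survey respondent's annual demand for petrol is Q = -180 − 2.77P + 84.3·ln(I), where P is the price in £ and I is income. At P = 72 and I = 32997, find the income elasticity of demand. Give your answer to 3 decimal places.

At P = 72, I = 32997: Q = 497.632.
Holding P constant, ∂Q/∂I = 84.3/I = 0.00255478.
η_I = (∂Q/∂I)·(I/Q) = 0.00255478 × (32997/497.632) = 0.169.

0.169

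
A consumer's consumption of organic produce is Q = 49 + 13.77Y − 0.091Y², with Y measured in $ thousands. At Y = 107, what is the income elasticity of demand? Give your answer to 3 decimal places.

-1.270

At Y = 107: Q = 480.5310.
dQ/dY = 13.77 − 0.182Y = -5.70400.
η = (dQ/dY)·(Y/Q) = -5.70400 × (107/480.5310) = -1.270.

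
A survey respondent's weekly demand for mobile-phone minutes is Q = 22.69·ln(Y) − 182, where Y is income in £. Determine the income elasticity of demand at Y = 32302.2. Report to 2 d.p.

At Y = 32302.2: Q = 53.588.
dQ/dY = 22.69/Y = 0.000702429 at this income.
η = (dQ/dY)·(Y/Q) = 0.000702429 × (32302.2/53.588) = 0.42.

0.42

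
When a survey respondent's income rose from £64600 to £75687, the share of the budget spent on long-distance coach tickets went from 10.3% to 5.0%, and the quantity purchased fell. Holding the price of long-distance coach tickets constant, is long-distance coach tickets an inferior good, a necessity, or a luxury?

Quantity demanded falls as income rises, so η < 0.

inferior good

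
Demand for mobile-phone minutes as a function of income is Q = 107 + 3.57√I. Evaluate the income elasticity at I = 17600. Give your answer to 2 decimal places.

0.41

At I = 17600: Q = 580.614.
dQ/dI = 3.57/(2√I) = 0.0134549 at this income.
η = (dQ/dI)·(I/Q) = 0.0134549 × (17600/580.614) = 0.41.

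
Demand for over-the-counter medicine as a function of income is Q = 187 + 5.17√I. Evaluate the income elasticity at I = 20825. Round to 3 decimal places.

At I = 20825: Q = 933.076.
dQ/dI = 5.17/(2√I) = 0.017913 at this income.
η = (dQ/dI)·(I/Q) = 0.017913 × (20825/933.076) = 0.400.

0.400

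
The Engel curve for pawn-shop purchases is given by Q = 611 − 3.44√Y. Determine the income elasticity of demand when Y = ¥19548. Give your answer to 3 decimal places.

At Y = 19548: Q = 130.039.
dQ/dY = -3.44/(2√Y) = -0.012302 at this income.
η = (dQ/dY)·(Y/Q) = -0.012302 × (19548/130.039) = -1.849.

-1.849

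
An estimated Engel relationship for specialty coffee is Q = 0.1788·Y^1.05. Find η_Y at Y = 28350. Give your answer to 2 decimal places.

1.05

For Q = A·Y^β the income elasticity is constant and equal to β.
Here β = 1.05, so η = 1.05.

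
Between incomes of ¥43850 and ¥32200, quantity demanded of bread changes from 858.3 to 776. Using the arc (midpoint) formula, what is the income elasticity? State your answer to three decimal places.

ΔQ = 776 − 858.3 = -82.3; midpoint Q̄ = (858.3 + 776)/2 = 817.15.
ΔI = 32200 − 43850 = -11650; midpoint Ī = (43850 + 32200)/2 = 38025.
η = (ΔQ/Q̄) ÷ (ΔI/Ī) = (-82.3/817.15) ÷ (-11650/38025) = 0.329.

0.329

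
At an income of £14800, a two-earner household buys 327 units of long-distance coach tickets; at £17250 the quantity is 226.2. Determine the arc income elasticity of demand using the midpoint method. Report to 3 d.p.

ΔQ = 226.2 − 327 = -100.8; midpoint Q̄ = (327 + 226.2)/2 = 276.6.
ΔI = 17250 − 14800 = 2450; midpoint Ī = (14800 + 17250)/2 = 16025.
η = (ΔQ/Q̄) ÷ (ΔI/Ī) = (-100.8/276.6) ÷ (2450/16025) = -2.384.

-2.384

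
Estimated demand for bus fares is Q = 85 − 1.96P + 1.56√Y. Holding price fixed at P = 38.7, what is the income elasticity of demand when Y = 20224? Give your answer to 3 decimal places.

0.480

At P = 38.7, Y = 20224: Q = 230.997.
Holding P constant, ∂Q/∂Y = 1.56/(2√Y) = 0.0054848.
η_Y = (∂Q/∂Y)·(Y/Q) = 0.0054848 × (20224/230.997) = 0.480.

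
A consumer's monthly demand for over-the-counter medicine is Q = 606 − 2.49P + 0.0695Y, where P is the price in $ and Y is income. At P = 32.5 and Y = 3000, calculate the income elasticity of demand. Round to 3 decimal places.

0.284

At P = 32.5, Y = 3000: Q = 733.575.
Holding P constant, ∂Q/∂Y = 0.0695.
η_Y = (∂Q/∂Y)·(Y/Q) = 0.0695 × (3000/733.575) = 0.284.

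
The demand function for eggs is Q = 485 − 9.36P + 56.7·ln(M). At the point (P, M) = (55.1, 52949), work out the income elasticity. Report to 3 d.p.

0.097

At P = 55.1, M = 52949: Q = 585.995.
Holding P constant, ∂Q/∂M = 56.7/M = 0.00107084.
η_M = (∂Q/∂M)·(M/Q) = 0.00107084 × (52949/585.995) = 0.097.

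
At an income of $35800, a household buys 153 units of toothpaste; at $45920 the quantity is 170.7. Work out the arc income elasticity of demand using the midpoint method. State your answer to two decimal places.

0.44

ΔQ = 170.7 − 153 = 17.7; midpoint Q̄ = (153 + 170.7)/2 = 161.85.
ΔI = 45920 − 35800 = 10120; midpoint Ī = (35800 + 45920)/2 = 40860.
η = (ΔQ/Q̄) ÷ (ΔI/Ī) = (17.7/161.85) ÷ (10120/40860) = 0.44.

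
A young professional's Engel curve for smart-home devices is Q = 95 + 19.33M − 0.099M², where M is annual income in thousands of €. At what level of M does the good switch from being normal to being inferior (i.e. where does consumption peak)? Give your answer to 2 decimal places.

dQ/dM = 19.33 − 0.198M.
The good is inferior where dQ/dM < 0. Setting dQ/dM = 0 gives M = 19.33 / 0.198 = 97.63.

97.63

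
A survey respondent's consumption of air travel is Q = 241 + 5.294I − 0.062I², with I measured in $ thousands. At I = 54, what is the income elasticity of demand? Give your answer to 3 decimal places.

-0.219

At I = 54: Q = 346.0840.
dQ/dI = 5.294 − 0.124I = -1.40200.
η = (dQ/dI)·(I/Q) = -1.40200 × (54/346.0840) = -0.219.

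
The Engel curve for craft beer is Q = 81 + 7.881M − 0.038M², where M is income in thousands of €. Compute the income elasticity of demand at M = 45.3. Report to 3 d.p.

At M = 45.3: Q = 360.0299.
dQ/dM = 7.881 − 0.076M = 4.43820.
η = (dQ/dM)·(M/Q) = 4.43820 × (45.3/360.0299) = 0.558.

0.558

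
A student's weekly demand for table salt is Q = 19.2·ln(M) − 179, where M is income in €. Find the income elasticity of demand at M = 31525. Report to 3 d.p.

At M = 31525: Q = 19.884.
dQ/dM = 19.2/M = 0.00060904 at this income.
η = (dQ/dM)·(M/Q) = 0.00060904 × (31525/19.884) = 0.966.

0.966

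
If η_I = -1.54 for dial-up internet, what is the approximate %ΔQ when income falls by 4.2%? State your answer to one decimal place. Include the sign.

6.5%

%ΔQ ≈ η × %ΔI = -1.54 × (-4.2%) = 6.5%.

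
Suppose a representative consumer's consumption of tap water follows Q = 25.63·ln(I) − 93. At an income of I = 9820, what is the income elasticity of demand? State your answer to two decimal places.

0.18

At I = 9820: Q = 142.595.
dQ/dI = 25.63/I = 0.00260998 at this income.
η = (dQ/dI)·(I/Q) = 0.00260998 × (9820/142.595) = 0.18.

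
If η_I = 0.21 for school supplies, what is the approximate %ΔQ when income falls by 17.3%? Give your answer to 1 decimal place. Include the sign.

%ΔQ ≈ η × %ΔI = 0.21 × (-17.3%) = -3.6%.

-3.6%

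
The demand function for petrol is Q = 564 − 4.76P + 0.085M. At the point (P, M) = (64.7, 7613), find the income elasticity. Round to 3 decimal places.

0.717

At P = 64.7, M = 7613: Q = 903.133.
Holding P constant, ∂Q/∂M = 0.085.
η_M = (∂Q/∂M)·(M/Q) = 0.085 × (7613/903.133) = 0.717.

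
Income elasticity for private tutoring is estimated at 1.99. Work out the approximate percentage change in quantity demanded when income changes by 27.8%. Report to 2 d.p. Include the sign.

55.32%

%ΔQ ≈ η × %ΔI = 1.99 × 27.8% = 55.32%.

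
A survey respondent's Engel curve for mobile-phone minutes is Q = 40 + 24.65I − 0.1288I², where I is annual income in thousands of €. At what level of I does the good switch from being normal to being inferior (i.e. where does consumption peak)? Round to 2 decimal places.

95.69

dQ/dI = 24.65 − 0.2576I.
The good is inferior where dQ/dI < 0. Setting dQ/dI = 0 gives I = 24.65 / 0.2576 = 95.69.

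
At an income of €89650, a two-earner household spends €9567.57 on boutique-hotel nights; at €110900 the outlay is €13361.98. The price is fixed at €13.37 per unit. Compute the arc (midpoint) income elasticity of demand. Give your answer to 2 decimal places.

With a constant price, Q₁ = 9567.57/13.37 = 715.600 and Q₂ = 13361.98/13.37 = 999.400 (equivalently, work directly with expenditure since P cancels).
Midpoint %ΔQ = (13361.98 − 9567.57)/11464.78 = 0.33096; midpoint %ΔI = (110900 − 89650)/100275 = 0.21192.
η = 0.33096 / 0.21192 = 1.56.

1.56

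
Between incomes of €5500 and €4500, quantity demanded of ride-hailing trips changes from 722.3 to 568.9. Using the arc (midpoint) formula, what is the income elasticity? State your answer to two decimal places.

ΔQ = 568.9 − 722.3 = -153.4; midpoint Q̄ = (722.3 + 568.9)/2 = 645.6.
ΔI = 4500 − 5500 = -1000; midpoint Ī = (5500 + 4500)/2 = 5000.
η = (ΔQ/Q̄) ÷ (ΔI/Ī) = (-153.4/645.6) ÷ (-1000/5000) = 1.19.

1.19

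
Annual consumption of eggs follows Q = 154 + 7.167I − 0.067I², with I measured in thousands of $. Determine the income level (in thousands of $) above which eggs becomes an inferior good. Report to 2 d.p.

53.49

dQ/dI = 7.167 − 0.134I.
The good is inferior where dQ/dI < 0. Setting dQ/dI = 0 gives I = 7.167 / 0.134 = 53.49.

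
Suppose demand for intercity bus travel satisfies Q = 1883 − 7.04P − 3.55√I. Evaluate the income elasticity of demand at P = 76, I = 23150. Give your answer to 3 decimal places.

At P = 76, I = 23150: Q = 807.823.
Holding P constant, ∂Q/∂I = -3.55/(2√I) = -0.011666.
η_I = (∂Q/∂I)·(I/Q) = -0.011666 × (23150/807.823) = -0.334.

-0.334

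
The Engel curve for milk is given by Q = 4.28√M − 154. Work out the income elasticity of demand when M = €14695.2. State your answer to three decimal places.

0.711

At M = 14695.2: Q = 364.838.
dQ/dM = 4.28/(2√M) = 0.0176533 at this income.
η = (dQ/dM)·(M/Q) = 0.0176533 × (14695.2/364.838) = 0.711.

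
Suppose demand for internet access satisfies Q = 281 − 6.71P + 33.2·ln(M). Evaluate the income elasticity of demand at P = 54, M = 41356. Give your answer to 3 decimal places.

0.122

At P = 54, M = 41356: Q = 271.575.
Holding P constant, ∂Q/∂M = 33.2/M = 0.000802786.
η_M = (∂Q/∂M)·(M/Q) = 0.000802786 × (41356/271.575) = 0.122.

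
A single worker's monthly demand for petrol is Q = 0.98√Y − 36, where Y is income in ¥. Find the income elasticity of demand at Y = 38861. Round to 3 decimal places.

At Y = 38861: Q = 157.189.
dQ/dY = 0.98/(2√Y) = 0.00248564 at this income.
η = (dQ/dY)·(Y/Q) = 0.00248564 × (38861/157.189) = 0.615.

0.615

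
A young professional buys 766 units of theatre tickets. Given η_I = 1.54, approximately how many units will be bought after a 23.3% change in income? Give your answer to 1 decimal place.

1040.9

%ΔQ ≈ η × %ΔI = 1.54 × 23.3% = 35.882%.
New Q ≈ 766 × (1 + 0.35882) = 1040.9.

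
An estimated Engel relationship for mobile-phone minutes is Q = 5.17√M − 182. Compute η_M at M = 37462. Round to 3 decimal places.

At M = 37462: Q = 818.659.
dQ/dM = 5.17/(2√M) = 0.0133557 at this income.
η = (dQ/dM)·(M/Q) = 0.0133557 × (37462/818.659) = 0.611.

0.611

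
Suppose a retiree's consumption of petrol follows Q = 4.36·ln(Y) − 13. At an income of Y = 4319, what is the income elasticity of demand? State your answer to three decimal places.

At Y = 4319: Q = 23.497.
dQ/dY = 4.36/Y = 0.00100949 at this income.
η = (dQ/dY)·(Y/Q) = 0.00100949 × (4319/23.497) = 0.186.

0.186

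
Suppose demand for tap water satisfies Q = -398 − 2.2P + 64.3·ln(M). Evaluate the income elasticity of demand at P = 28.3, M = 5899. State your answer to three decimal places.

0.656

At P = 28.3, M = 5899: Q = 98.027.
Holding P constant, ∂Q/∂M = 64.3/M = 0.0109002.
η_M = (∂Q/∂M)·(M/Q) = 0.0109002 × (5899/98.027) = 0.656.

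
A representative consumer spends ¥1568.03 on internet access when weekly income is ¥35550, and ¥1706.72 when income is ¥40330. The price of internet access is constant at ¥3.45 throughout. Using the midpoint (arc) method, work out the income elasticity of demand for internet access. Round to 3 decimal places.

0.672

With a constant price, Q₁ = 1568.03/3.45 = 454.501 and Q₂ = 1706.72/3.45 = 494.701 (equivalently, work directly with expenditure since P cancels).
Midpoint %ΔQ = (1706.72 − 1568.03)/1637.38 = 0.08470; midpoint %ΔI = (40330 − 35550)/37940 = 0.12599.
η = 0.08470 / 0.12599 = 0.672.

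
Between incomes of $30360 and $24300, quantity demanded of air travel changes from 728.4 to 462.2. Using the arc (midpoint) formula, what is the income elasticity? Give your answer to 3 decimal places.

ΔQ = 462.2 − 728.4 = -266.2; midpoint Q̄ = (728.4 + 462.2)/2 = 595.3.
ΔI = 24300 − 30360 = -6060; midpoint Ī = (30360 + 24300)/2 = 27330.
η = (ΔQ/Q̄) ÷ (ΔI/Ī) = (-266.2/595.3) ÷ (-6060/27330) = 2.017.

2.017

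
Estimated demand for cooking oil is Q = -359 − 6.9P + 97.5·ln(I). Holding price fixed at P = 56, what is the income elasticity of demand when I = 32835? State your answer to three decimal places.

0.363

At P = 56, I = 32835: Q = 268.527.
Holding P constant, ∂Q/∂I = 97.5/I = 0.00296939.
η_I = (∂Q/∂I)·(I/Q) = 0.00296939 × (32835/268.527) = 0.363.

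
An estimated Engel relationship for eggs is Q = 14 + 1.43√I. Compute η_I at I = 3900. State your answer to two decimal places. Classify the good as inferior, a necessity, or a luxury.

0.43 (necessity)

At I = 3900: Q = 103.303.
dQ/dI = 1.43/(2√I) = 0.0114492 at this income.
η = (dQ/dI)·(I/Q) = 0.0114492 × (3900/103.303) = 0.43.
Since 0 < η < 1, the good is a necessity.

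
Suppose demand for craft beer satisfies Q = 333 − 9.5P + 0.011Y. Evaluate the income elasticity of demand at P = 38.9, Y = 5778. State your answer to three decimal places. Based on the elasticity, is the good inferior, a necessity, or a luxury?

At P = 38.9, Y = 5778: Q = 27.008.
Holding P constant, ∂Q/∂Y = 0.011.
η_Y = (∂Q/∂Y)·(Y/Q) = 0.011 × (5778/27.008) = 2.353.
Since η > 1, this is a luxury.

2.353 (luxury)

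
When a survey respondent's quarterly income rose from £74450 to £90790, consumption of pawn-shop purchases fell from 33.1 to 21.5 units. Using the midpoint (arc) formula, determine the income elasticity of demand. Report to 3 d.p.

-2.148

ΔQ = 21.5 − 33.1 = -11.6; midpoint Q̄ = (33.1 + 21.5)/2 = 27.3.
ΔI = 90790 − 74450 = 16340; midpoint Ī = (74450 + 90790)/2 = 82620.
η = (ΔQ/Q̄) ÷ (ΔI/Ī) = (-11.6/27.3) ÷ (16340/82620) = -2.148.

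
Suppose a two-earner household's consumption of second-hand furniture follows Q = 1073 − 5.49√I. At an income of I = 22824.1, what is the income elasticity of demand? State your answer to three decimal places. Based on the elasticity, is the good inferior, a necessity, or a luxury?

At I = 22824.1: Q = 243.590.
dQ/dI = -5.49/(2√I) = -0.0181696 at this income.
η = (dQ/dI)·(I/Q) = -0.0181696 × (22824.1/243.590) = -1.702.
Since η < 0, the good is an inferior good.

-1.702 (inferior good)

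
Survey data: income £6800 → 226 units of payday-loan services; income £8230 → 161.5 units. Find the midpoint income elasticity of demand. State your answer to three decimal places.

-1.749

ΔQ = 161.5 − 226 = -64.5; midpoint Q̄ = (226 + 161.5)/2 = 193.75.
ΔI = 8230 − 6800 = 1430; midpoint Ī = (6800 + 8230)/2 = 7515.
η = (ΔQ/Q̄) ÷ (ΔI/Ī) = (-64.5/193.75) ÷ (1430/7515) = -1.749.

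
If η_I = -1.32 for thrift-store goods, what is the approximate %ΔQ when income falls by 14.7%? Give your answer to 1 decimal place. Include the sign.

%ΔQ ≈ η × %ΔI = -1.32 × (-14.7%) = 19.4%.

19.4%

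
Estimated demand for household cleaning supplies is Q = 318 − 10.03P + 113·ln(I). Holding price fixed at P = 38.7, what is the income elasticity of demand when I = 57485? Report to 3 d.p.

0.097

At P = 38.7, I = 57485: Q = 1168.238.
Holding P constant, ∂Q/∂I = 113/I = 0.00196573.
η_I = (∂Q/∂I)·(I/Q) = 0.00196573 × (57485/1168.238) = 0.097.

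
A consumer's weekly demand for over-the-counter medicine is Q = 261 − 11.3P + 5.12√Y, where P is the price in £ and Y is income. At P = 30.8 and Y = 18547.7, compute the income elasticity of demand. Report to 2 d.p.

At P = 30.8, Y = 18547.7: Q = 610.252.
Holding P constant, ∂Q/∂Y = 5.12/(2√Y) = 0.0187973.
η_Y = (∂Q/∂Y)·(Y/Q) = 0.0187973 × (18547.7/610.252) = 0.57.

0.57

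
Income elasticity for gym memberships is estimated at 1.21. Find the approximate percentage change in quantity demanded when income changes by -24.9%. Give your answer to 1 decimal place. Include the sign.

%ΔQ ≈ η × %ΔI = 1.21 × (-24.9%) = -30.1%.

-30.1%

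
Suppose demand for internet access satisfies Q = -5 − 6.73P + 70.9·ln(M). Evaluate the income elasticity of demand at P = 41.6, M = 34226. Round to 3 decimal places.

0.156

At P = 41.6, M = 34226: Q = 455.281.
Holding P constant, ∂Q/∂M = 70.9/M = 0.00207152.
η_M = (∂Q/∂M)·(M/Q) = 0.00207152 × (34226/455.281) = 0.156.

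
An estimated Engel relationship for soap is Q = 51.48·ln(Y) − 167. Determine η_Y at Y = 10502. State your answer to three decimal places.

0.166

At Y = 10502: Q = 309.670.
dQ/dY = 51.48/Y = 0.00490192 at this income.
η = (dQ/dY)·(Y/Q) = 0.00490192 × (10502/309.670) = 0.166.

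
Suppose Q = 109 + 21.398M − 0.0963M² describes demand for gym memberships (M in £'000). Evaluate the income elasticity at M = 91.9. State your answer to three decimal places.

At M = 91.9: Q = 1262.1640.
dQ/dM = 21.398 − 0.1926M = 3.69806.
η = (dQ/dM)·(M/Q) = 3.69806 × (91.9/1262.1640) = 0.269.

0.269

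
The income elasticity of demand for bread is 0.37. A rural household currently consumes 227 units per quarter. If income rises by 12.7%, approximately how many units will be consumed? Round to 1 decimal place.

237.7

%ΔQ ≈ η × %ΔI = 0.37 × 12.7% = 4.699%.
New Q ≈ 227 × (1 + 0.04699) = 237.7.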